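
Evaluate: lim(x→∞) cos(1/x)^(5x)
This is an exponential indeterminate form.

For exponential indeterminate forms, take the natural log:
  Let L = lim(x→∞) cos(1/x)^(5x)
  Then ln(L) = lim(x→∞) [exponent × ln(base)]
  Evaluate using L'Hôpital or standard limits, then exponentiate.
  L = 1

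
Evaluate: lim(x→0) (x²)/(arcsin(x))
This is a 0/0 indeterminate form.

Apply L'Hôpital's rule: differentiate numerator and denominator separately.
  f(x) = x^2   ⇒   f'(x) = 2·x
  g(x) = asin(x)   ⇒   g'(x) = 1/sqrt(1 - x^2)
  lim(x→0) f'(x)/g'(x) = lim(x→0) (2·x)/(1/sqrt(1 - x^2))
  = 0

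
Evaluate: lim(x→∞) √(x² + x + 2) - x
This is an ∞-∞ indeterminate form.

Combine fractions or rationalize to convert ∞-∞ to 0/0 form:
  lim(x→∞) √(x² + x + 2) - x = 1/2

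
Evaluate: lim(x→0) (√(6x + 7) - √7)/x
This is a standard limit.

Factor or rationalize the expression:
  lim(x→0) (√(6x + 7) - √7)/x = 3·sqrt(7)/7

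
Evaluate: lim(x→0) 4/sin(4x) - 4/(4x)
This is an ∞-∞ indeterminate form.

Combine fractions or rationalize to convert ∞-∞ to 0/0 form:
  lim(x→0) 4/sin(4x) - 4/(4x) = 0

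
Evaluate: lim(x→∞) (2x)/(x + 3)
This is an ∞/∞ indeterminate form.

Apply L'Hôpital's rule: differentiate numerator and denominator separately.
  f(x) = 2·x   ⇒   f'(x) = 2
  g(x) = x + 3   ⇒   g'(x) = 1
  lim(x→∞) f'(x)/g'(x) = lim(x→∞) (2)/(1)
  = 2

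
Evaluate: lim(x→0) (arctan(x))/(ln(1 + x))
This is a 0/0 indeterminate form.

Apply L'Hôpital's rule: differentiate numerator and denominator separately.
  f(x) = atan(x)   ⇒   f'(x) = 1/(x^2 + 1)
  g(x) = ln(x + 1)   ⇒   g'(x) = 1/(x + 1)
  lim(x→0) f'(x)/g'(x) = lim(x→0) (1/(x^2 + 1))/(1/(x + 1))
  = 1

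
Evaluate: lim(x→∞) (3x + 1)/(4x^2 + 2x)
This is an ∞/∞ indeterminate form.

Apply L'Hôpital's rule: differentiate numerator and denominator separately.
  f(x) = 3·x + 1   ⇒   f'(x) = 3
  g(x) = 4·x^2 + 2·x   ⇒   g'(x) = 8·x + 2
  lim(x→∞) f'(x)/g'(x) = lim(x→∞) (3)/(8·x + 2)
  = 0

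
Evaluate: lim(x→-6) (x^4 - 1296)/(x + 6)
This is a standard limit.

Factor or rationalize the expression:
  lim(x→-6) (x^4 - 1296)/(x + 6) = -864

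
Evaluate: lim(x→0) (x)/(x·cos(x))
This is a 0/0 indeterminate form.

Apply L'Hôpital's rule: differentiate numerator and denominator separately.
  f(x) = x   ⇒   f'(x) = 1
  g(x) = x·cos(x)   ⇒   g'(x) = -x·sin(x) + cos(x)
  lim(x→0) f'(x)/g'(x) = lim(x→0) (1)/(-x·sin(x) + cos(x))
  = 1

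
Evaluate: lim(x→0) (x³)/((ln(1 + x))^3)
This is a 0/0 indeterminate form.

Apply L'Hôpital's rule: differentiate numerator and denominator separately.
  f(x) = x^3   ⇒   f'(x) = 3·x^2
  g(x) = ln(x + 1)^3   ⇒   g'(x) = 3·ln(x + 1)^2/(x + 1)
  lim(x→0) f'(x)/g'(x) = lim(x→0) (3·x^2)/(3·ln(x + 1)^2/(x + 1))
  = 1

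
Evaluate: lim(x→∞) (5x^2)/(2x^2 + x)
This is an ∞/∞ indeterminate form.

Apply L'Hôpital's rule: differentiate numerator and denominator separately.
  f(x) = 5·x^2   ⇒   f'(x) = 10·x
  g(x) = 2·x^2 + x   ⇒   g'(x) = 4·x + 1
  lim(x→∞) f'(x)/g'(x) = lim(x→∞) (10·x)/(4·x + 1)
  = 5/2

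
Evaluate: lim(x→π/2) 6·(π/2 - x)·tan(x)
This is a 0·∞ indeterminate form.

Rewrite 0·∞ as a quotient (0/0 or ∞/∞ form), then apply L'Hôpital's rule:
  lim(x→π/2) 6·(π/2 - x)·tan(x) = 6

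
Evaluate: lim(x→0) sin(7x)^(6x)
This is an exponential indeterminate form.

For exponential indeterminate forms, take the natural log:
  Let L = lim(x→0) sin(7x)^(6x)
  Then ln(L) = lim(x→0) [exponent × ln(base)]
  Evaluate using L'Hôpital or standard limits, then exponentiate.
  L = 1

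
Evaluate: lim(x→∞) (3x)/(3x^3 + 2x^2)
This is an ∞/∞ indeterminate form.

Apply L'Hôpital's rule: differentiate numerator and denominator separately.
  f(x) = 3·x   ⇒   f'(x) = 3
  g(x) = 3·x^3 + 2·x^2   ⇒   g'(x) = 9·x^2 + 4·x
  lim(x→∞) f'(x)/g'(x) = lim(x→∞) (3)/(9·x^2 + 4·x)
  = 0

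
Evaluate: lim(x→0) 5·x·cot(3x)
This is a 0·∞ indeterminate form.

Rewrite 0·∞ as a quotient (0/0 or ∞/∞ form), then apply L'Hôpital's rule:
  lim(x→0) 5·x·cot(3x) = 5/3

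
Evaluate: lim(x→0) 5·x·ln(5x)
This is a 0·∞ indeterminate form.

Rewrite 0·∞ as a quotient (0/0 or ∞/∞ form), then apply L'Hôpital's rule:
  lim(x→0) 5·x·ln(5x) = 0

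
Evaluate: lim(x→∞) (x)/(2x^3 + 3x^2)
This is an ∞/∞ indeterminate form.

Apply L'Hôpital's rule: differentiate numerator and denominator separately.
  f(x) = x   ⇒   f'(x) = 1
  g(x) = 2·x^3 + 3·x^2   ⇒   g'(x) = 6·x^2 + 6·x
  lim(x→∞) f'(x)/g'(x) = lim(x→∞) (1)/(6·x^2 + 6·x)
  = 0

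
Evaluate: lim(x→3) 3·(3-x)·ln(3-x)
This is a 0·∞ indeterminate form.

Rewrite 0·∞ as a quotient (0/0 or ∞/∞ form), then apply L'Hôpital's rule:
  lim(x→3) 3·(3-x)·ln(3-x) = 0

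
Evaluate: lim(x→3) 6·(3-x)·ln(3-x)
This is a 0·∞ indeterminate form.

Rewrite 0·∞ as a quotient (0/0 or ∞/∞ form), then apply L'Hôpital's rule:
  lim(x→3) 6·(3-x)·ln(3-x) = 0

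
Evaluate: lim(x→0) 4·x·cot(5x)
This is a 0·∞ indeterminate form.

Rewrite 0·∞ as a quotient (0/0 or ∞/∞ form), then apply L'Hôpital's rule:
  lim(x→0) 4·x·cot(5x) = 4/5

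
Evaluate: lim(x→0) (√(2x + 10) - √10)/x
This is a standard limit.

Factor or rationalize the expression:
  lim(x→0) (√(2x + 10) - √10)/x = sqrt(10)/10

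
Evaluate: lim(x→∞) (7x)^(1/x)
This is an exponential indeterminate form.

For exponential indeterminate forms, take the natural log:
  Let L = lim(x→∞) (7x)^(1/x)
  Then ln(L) = lim(x→∞) [exponent × ln(base)]
  Evaluate using L'Hôpital or standard limits, then exponentiate.
  L = 1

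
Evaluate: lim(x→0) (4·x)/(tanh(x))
This is a 0/0 indeterminate form.

Apply L'Hôpital's rule: differentiate numerator and denominator separately.
  f(x) = 4·x   ⇒   f'(x) = 4
  g(x) = tanh(x)   ⇒   g'(x) = 1 - tanh(x)^2
  lim(x→0) f'(x)/g'(x) = lim(x→0) (4)/(1 - tanh(x)^2)
  = 4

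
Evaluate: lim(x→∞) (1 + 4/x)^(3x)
This is an exponential indeterminate form.

For exponential indeterminate forms, take the natural log:
  Let L = lim(x→∞) (1 + 4/x)^(3x)
  Then ln(L) = lim(x→∞) [exponent × ln(base)]
  Evaluate using L'Hôpital or standard limits, then exponentiate.
  L = e^(12)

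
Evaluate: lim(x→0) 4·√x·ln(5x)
This is a 0·∞ indeterminate form.

Rewrite 0·∞ as a quotient (0/0 or ∞/∞ form), then apply L'Hôpital's rule:
  lim(x→0) 4·√x·ln(5x) = 0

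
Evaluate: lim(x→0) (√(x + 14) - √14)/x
This is a standard limit.

Factor or rationalize the expression:
  lim(x→0) (√(x + 14) - √14)/x = sqrt(14)/28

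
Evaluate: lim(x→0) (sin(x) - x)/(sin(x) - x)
This is a 0/0 indeterminate form.

Apply L'Hôpital's rule: differentiate numerator and denominator separately.
  f(x) = -x + sin(x)   ⇒   f'(x) = cos(x) - 1
  g(x) = -x + sin(x)   ⇒   g'(x) = cos(x) - 1
  lim(x→0) f'(x)/g'(x) = lim(x→0) (cos(x) - 1)/(cos(x) - 1)
  = 1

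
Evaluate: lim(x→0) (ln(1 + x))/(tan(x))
This is a 0/0 indeterminate form.

Apply L'Hôpital's rule: differentiate numerator and denominator separately.
  f(x) = ln(x + 1)   ⇒   f'(x) = 1/(x + 1)
  g(x) = tan(x)   ⇒   g'(x) = tan(x)^2 + 1
  lim(x→0) f'(x)/g'(x) = lim(x→0) (1/(x + 1))/(tan(x)^2 + 1)
  = 1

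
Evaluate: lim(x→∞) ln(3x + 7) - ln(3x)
This is an ∞-∞ indeterminate form.

Combine fractions or rationalize to convert ∞-∞ to 0/0 form:
  lim(x→∞) ln(3x + 7) - ln(3x) = 0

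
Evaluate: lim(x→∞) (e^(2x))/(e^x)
This is an ∞/∞ indeterminate form.

Apply L'Hôpital's rule: differentiate numerator and denominator separately.
  f(x) = e^(2·x)   ⇒   f'(x) = 2·e^(2·x)
  g(x) = e^(x)   ⇒   g'(x) = e^(x)
  lim(x→∞) f'(x)/g'(x) = lim(x→∞) (2·e^(2·x))/(e^(x))
  = ∞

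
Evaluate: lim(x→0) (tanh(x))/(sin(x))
This is a 0/0 indeterminate form.

Apply L'Hôpital's rule: differentiate numerator and denominator separately.
  f(x) = tanh(x)   ⇒   f'(x) = 1 - tanh(x)^2
  g(x) = sin(x)   ⇒   g'(x) = cos(x)
  lim(x→0) f'(x)/g'(x) = lim(x→0) (1 - tanh(x)^2)/(cos(x))
  = 1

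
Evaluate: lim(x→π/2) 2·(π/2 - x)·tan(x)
This is a 0·∞ indeterminate form.

Rewrite 0·∞ as a quotient (0/0 or ∞/∞ form), then apply L'Hôpital's rule:
  lim(x→π/2) 2·(π/2 - x)·tan(x) = 2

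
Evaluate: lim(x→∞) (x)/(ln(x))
This is an ∞/∞ indeterminate form.

Apply L'Hôpital's rule: differentiate numerator and denominator separately.
  f(x) = x   ⇒   f'(x) = 1
  g(x) = ln(x)   ⇒   g'(x) = 1/x
  lim(x→∞) f'(x)/g'(x) = lim(x→∞) (1)/(1/x)
  = ∞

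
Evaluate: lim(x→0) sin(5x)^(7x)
This is an exponential indeterminate form.

For exponential indeterminate forms, take the natural log:
  Let L = lim(x→0) sin(5x)^(7x)
  Then ln(L) = lim(x→0) [exponent × ln(base)]
  Evaluate using L'Hôpital or standard limits, then exponentiate.
  L = 1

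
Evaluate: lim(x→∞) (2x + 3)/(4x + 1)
This is an ∞/∞ indeterminate form.

Apply L'Hôpital's rule: differentiate numerator and denominator separately.
  f(x) = 2·x + 3   ⇒   f'(x) = 2
  g(x) = 4·x + 1   ⇒   g'(x) = 4
  lim(x→∞) f'(x)/g'(x) = lim(x→∞) (2)/(4)
  = 1/2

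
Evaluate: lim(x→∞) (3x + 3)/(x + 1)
This is an ∞/∞ indeterminate form.

Apply L'Hôpital's rule: differentiate numerator and denominator separately.
  f(x) = 3·x + 3   ⇒   f'(x) = 3
  g(x) = x + 1   ⇒   g'(x) = 1
  lim(x→∞) f'(x)/g'(x) = lim(x→∞) (3)/(1)
  = 3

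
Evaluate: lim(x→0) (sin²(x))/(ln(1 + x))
This is a 0/0 indeterminate form.

Apply L'Hôpital's rule: differentiate numerator and denominator separately.
  f(x) = sin(x)^2   ⇒   f'(x) = 2·sin(x)·cos(x)
  g(x) = ln(x + 1)   ⇒   g'(x) = 1/(x + 1)
  lim(x→0) f'(x)/g'(x) = lim(x→0) (2·sin(x)·cos(x))/(1/(x + 1))
  = 0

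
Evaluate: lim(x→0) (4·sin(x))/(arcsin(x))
This is a 0/0 indeterminate form.

Apply L'Hôpital's rule: differentiate numerator and denominator separately.
  f(x) = 4·sin(x)   ⇒   f'(x) = 4·cos(x)
  g(x) = asin(x)   ⇒   g'(x) = 1/sqrt(1 - x^2)
  lim(x→0) f'(x)/g'(x) = lim(x→0) (4·cos(x))/(1/sqrt(1 - x^2))
  = 4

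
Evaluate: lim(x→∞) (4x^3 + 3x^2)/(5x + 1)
This is an ∞/∞ indeterminate form.

Apply L'Hôpital's rule: differentiate numerator and denominator separately.
  f(x) = 4·x^3 + 3·x^2   ⇒   f'(x) = 12·x^2 + 6·x
  g(x) = 5·x + 1   ⇒   g'(x) = 5
  lim(x→∞) f'(x)/g'(x) = lim(x→∞) (12·x^2 + 6·x)/(5)
  = ∞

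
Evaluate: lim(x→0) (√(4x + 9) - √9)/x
This is a standard limit.

Factor or rationalize the expression:
  lim(x→0) (√(4x + 9) - √9)/x = 2/3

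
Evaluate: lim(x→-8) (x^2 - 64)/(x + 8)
This is a standard limit.

Factor or rationalize the expression:
  lim(x→-8) (x^2 - 64)/(x + 8) = -16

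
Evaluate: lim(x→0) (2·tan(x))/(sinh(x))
This is a 0/0 indeterminate form.

Apply L'Hôpital's rule: differentiate numerator and denominator separately.
  f(x) = 2·tan(x)   ⇒   f'(x) = 2·tan(x)^2 + 2
  g(x) = sinh(x)   ⇒   g'(x) = cosh(x)
  lim(x→0) f'(x)/g'(x) = lim(x→0) (2·tan(x)^2 + 2)/(cosh(x))
  = 2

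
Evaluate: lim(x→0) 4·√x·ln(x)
This is a 0·∞ indeterminate form.

Rewrite 0·∞ as a quotient (0/0 or ∞/∞ form), then apply L'Hôpital's rule:
  lim(x→0) 4·√x·ln(x) = 0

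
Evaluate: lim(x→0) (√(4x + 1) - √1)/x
This is a standard limit.

Factor or rationalize the expression:
  lim(x→0) (√(4x + 1) - √1)/x = 2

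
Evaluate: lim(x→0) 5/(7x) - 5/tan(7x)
This is an ∞-∞ indeterminate form.

Combine fractions or rationalize to convert ∞-∞ to 0/0 form:
  lim(x→0) 5/(7x) - 5/tan(7x) = 0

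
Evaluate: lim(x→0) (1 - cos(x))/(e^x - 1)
This is a 0/0 indeterminate form.

Apply L'Hôpital's rule: differentiate numerator and denominator separately.
  f(x) = 1 - cos(x)   ⇒   f'(x) = sin(x)
  g(x) = e^(x) - 1   ⇒   g'(x) = e^(x)
  lim(x→0) f'(x)/g'(x) = lim(x→0) (sin(x))/(e^(x))
  = 0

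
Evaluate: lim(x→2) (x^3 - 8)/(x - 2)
This is a standard limit.

Factor or rationalize the expression:
  lim(x→2) (x^3 - 8)/(x - 2) = 12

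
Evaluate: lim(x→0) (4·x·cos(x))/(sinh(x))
This is a 0/0 indeterminate form.

Apply L'Hôpital's rule: differentiate numerator and denominator separately.
  f(x) = 4·x·cos(x)   ⇒   f'(x) = -4·x·sin(x) + 4·cos(x)
  g(x) = sinh(x)   ⇒   g'(x) = cosh(x)
  lim(x→0) f'(x)/g'(x) = lim(x→0) (-4·x·sin(x) + 4·cos(x))/(cosh(x))
  = 4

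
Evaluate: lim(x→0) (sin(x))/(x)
This is a 0/0 indeterminate form.

Apply L'Hôpital's rule: differentiate numerator and denominator separately.
  f(x) = sin(x)   ⇒   f'(x) = cos(x)
  g(x) = x   ⇒   g'(x) = 1
  lim(x→0) f'(x)/g'(x) = lim(x→0) (cos(x))/(1)
  = 1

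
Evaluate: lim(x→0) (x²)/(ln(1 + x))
This is a 0/0 indeterminate form.

Apply L'Hôpital's rule: differentiate numerator and denominator separately.
  f(x) = x^2   ⇒   f'(x) = 2·x
  g(x) = ln(x + 1)   ⇒   g'(x) = 1/(x + 1)
  lim(x→0) f'(x)/g'(x) = lim(x→0) (2·x)/(1/(x + 1))
  = 0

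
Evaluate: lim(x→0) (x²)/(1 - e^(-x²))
This is a 0/0 indeterminate form.

Apply L'Hôpital's rule: differentiate numerator and denominator separately.
  f(x) = x^2   ⇒   f'(x) = 2·x
  g(x) = 1 - e^(-x^2)   ⇒   g'(x) = 2·x·e^(-x^2)
  lim(x→0) f'(x)/g'(x) = lim(x→0) (2·x)/(2·x·e^(-x^2))
  = 1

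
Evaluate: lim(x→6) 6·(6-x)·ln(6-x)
This is a 0·∞ indeterminate form.

Rewrite 0·∞ as a quotient (0/0 or ∞/∞ form), then apply L'Hôpital's rule:
  lim(x→6) 6·(6-x)·ln(6-x) = 0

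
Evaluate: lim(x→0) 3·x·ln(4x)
This is a 0·∞ indeterminate form.

Rewrite 0·∞ as a quotient (0/0 or ∞/∞ form), then apply L'Hôpital's rule:
  lim(x→0) 3·x·ln(4x) = 0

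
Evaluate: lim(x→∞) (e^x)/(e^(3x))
This is an ∞/∞ indeterminate form.

Apply L'Hôpital's rule: differentiate numerator and denominator separately.
  f(x) = e^(x)   ⇒   f'(x) = e^(x)
  g(x) = e^(3·x)   ⇒   g'(x) = 3·e^(3·x)
  lim(x→∞) f'(x)/g'(x) = lim(x→∞) (e^(x))/(3·e^(3·x))
  = 0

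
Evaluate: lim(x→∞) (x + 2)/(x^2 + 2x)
This is an ∞/∞ indeterminate form.

Apply L'Hôpital's rule: differentiate numerator and denominator separately.
  f(x) = x + 2   ⇒   f'(x) = 1
  g(x) = x^2 + 2·x   ⇒   g'(x) = 2·x + 2
  lim(x→∞) f'(x)/g'(x) = lim(x→∞) (1)/(2·x + 2)
  = 0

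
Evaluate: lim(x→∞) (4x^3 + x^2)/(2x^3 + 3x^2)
This is an ∞/∞ indeterminate form.

Apply L'Hôpital's rule: differentiate numerator and denominator separately.
  f(x) = 4·x^3 + x^2   ⇒   f'(x) = 12·x^2 + 2·x
  g(x) = 2·x^3 + 3·x^2   ⇒   g'(x) = 6·x^2 + 6·x
  lim(x→∞) f'(x)/g'(x) = lim(x→∞) (12·x^2 + 2·x)/(6·x^2 + 6·x)
  = 2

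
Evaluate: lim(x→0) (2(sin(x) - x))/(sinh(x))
This is a 0/0 indeterminate form.

Apply L'Hôpital's rule: differentiate numerator and denominator separately.
  f(x) = -2·x + 2·sin(x)   ⇒   f'(x) = 2·cos(x) - 2
  g(x) = sinh(x)   ⇒   g'(x) = cosh(x)
  lim(x→0) f'(x)/g'(x) = lim(x→0) (2·cos(x) - 2)/(cosh(x))
  = 0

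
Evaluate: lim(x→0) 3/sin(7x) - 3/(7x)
This is an ∞-∞ indeterminate form.

Combine fractions or rationalize to convert ∞-∞ to 0/0 form:
  lim(x→0) 3/sin(7x) - 3/(7x) = 0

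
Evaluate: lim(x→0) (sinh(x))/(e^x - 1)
This is a 0/0 indeterminate form.

Apply L'Hôpital's rule: differentiate numerator and denominator separately.
  f(x) = sinh(x)   ⇒   f'(x) = cosh(x)
  g(x) = e^(x) - 1   ⇒   g'(x) = e^(x)
  lim(x→0) f'(x)/g'(x) = lim(x→0) (cosh(x))/(e^(x))
  = 1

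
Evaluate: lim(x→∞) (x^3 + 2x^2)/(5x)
This is an ∞/∞ indeterminate form.

Apply L'Hôpital's rule: differentiate numerator and denominator separately.
  f(x) = x^3 + 2·x^2   ⇒   f'(x) = 3·x^2 + 4·x
  g(x) = 5·x   ⇒   g'(x) = 5
  lim(x→∞) f'(x)/g'(x) = lim(x→∞) (3·x^2 + 4·x)/(5)
  = ∞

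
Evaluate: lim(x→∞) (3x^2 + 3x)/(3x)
This is an ∞/∞ indeterminate form.

Apply L'Hôpital's rule: differentiate numerator and denominator separately.
  f(x) = 3·x^2 + 3·x   ⇒   f'(x) = 6·x + 3
  g(x) = 3·x   ⇒   g'(x) = 3
  lim(x→∞) f'(x)/g'(x) = lim(x→∞) (6·x + 3)/(3)
  = ∞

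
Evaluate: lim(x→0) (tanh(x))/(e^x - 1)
This is a 0/0 indeterminate form.

Apply L'Hôpital's rule: differentiate numerator and denominator separately.
  f(x) = tanh(x)   ⇒   f'(x) = 1 - tanh(x)^2
  g(x) = e^(x) - 1   ⇒   g'(x) = e^(x)
  lim(x→0) f'(x)/g'(x) = lim(x→0) (1 - tanh(x)^2)/(e^(x))
  = 1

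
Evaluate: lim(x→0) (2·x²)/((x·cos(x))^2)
This is a 0/0 indeterminate form.

Apply L'Hôpital's rule: differentiate numerator and denominator separately.
  f(x) = 2·x^2   ⇒   f'(x) = 4·x
  g(x) = x^2·cos(x)^2   ⇒   g'(x) = -2·x^2·sin(x)·cos(x) + 2·x·cos(x)^2
  lim(x→0) f'(x)/g'(x) = lim(x→0) (4·x)/(-2·x^2·sin(x)·cos(x) + 2·x·cos(x)^2)
  = 2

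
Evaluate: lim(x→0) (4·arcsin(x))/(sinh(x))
This is a 0/0 indeterminate form.

Apply L'Hôpital's rule: differentiate numerator and denominator separately.
  f(x) = 4·asin(x)   ⇒   f'(x) = 4/sqrt(1 - x^2)
  g(x) = sinh(x)   ⇒   g'(x) = cosh(x)
  lim(x→0) f'(x)/g'(x) = lim(x→0) (4/sqrt(1 - x^2))/(cosh(x))
  = 4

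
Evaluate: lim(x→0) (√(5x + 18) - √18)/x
This is a standard limit.

Factor or rationalize the expression:
  lim(x→0) (√(5x + 18) - √18)/x = 5·sqrt(2)/12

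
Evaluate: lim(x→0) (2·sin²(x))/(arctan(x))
This is a 0/0 indeterminate form.

Apply L'Hôpital's rule: differentiate numerator and denominator separately.
  f(x) = 2·sin(x)^2   ⇒   f'(x) = 4·sin(x)·cos(x)
  g(x) = atan(x)   ⇒   g'(x) = 1/(x^2 + 1)
  lim(x→0) f'(x)/g'(x) = lim(x→0) (4·sin(x)·cos(x))/(1/(x^2 + 1))
  = 0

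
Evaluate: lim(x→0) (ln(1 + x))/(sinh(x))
This is a 0/0 indeterminate form.

Apply L'Hôpital's rule: differentiate numerator and denominator separately.
  f(x) = ln(x + 1)   ⇒   f'(x) = 1/(x + 1)
  g(x) = sinh(x)   ⇒   g'(x) = cosh(x)
  lim(x→0) f'(x)/g'(x) = lim(x→0) (1/(x + 1))/(cosh(x))
  = 1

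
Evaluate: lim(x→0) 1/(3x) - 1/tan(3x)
This is an ∞-∞ indeterminate form.

Combine fractions or rationalize to convert ∞-∞ to 0/0 form:
  lim(x→0) 1/(3x) - 1/tan(3x) = 0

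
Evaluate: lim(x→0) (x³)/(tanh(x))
This is a 0/0 indeterminate form.

Apply L'Hôpital's rule: differentiate numerator and denominator separately.
  f(x) = x^3   ⇒   f'(x) = 3·x^2
  g(x) = tanh(x)   ⇒   g'(x) = 1 - tanh(x)^2
  lim(x→0) f'(x)/g'(x) = lim(x→0) (3·x^2)/(1 - tanh(x)^2)
  = 0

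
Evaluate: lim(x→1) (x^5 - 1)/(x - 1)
This is a standard limit.

Factor or rationalize the expression:
  lim(x→1) (x^5 - 1)/(x - 1) = 5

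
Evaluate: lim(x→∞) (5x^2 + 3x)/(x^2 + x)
This is an ∞/∞ indeterminate form.

Apply L'Hôpital's rule: differentiate numerator and denominator separately.
  f(x) = 5·x^2 + 3·x   ⇒   f'(x) = 10·x + 3
  g(x) = x^2 + x   ⇒   g'(x) = 2·x + 1
  lim(x→∞) f'(x)/g'(x) = lim(x→∞) (10·x + 3)/(2·x + 1)
  = 5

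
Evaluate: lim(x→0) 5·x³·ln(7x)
This is a 0·∞ indeterminate form.

Rewrite 0·∞ as a quotient (0/0 or ∞/∞ form), then apply L'Hôpital's rule:
  lim(x→0) 5·x³·ln(7x) = 0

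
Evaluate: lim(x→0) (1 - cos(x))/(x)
This is a 0/0 indeterminate form.

Apply L'Hôpital's rule: differentiate numerator and denominator separately.
  f(x) = 1 - cos(x)   ⇒   f'(x) = sin(x)
  g(x) = x   ⇒   g'(x) = 1
  lim(x→0) f'(x)/g'(x) = lim(x→0) (sin(x))/(1)
  = 0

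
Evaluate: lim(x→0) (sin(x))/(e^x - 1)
This is a 0/0 indeterminate form.

Apply L'Hôpital's rule: differentiate numerator and denominator separately.
  f(x) = sin(x)   ⇒   f'(x) = cos(x)
  g(x) = e^(x) - 1   ⇒   g'(x) = e^(x)
  lim(x→0) f'(x)/g'(x) = lim(x→0) (cos(x))/(e^(x))
  = 1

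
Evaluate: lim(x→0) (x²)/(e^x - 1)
This is a 0/0 indeterminate form.

Apply L'Hôpital's rule: differentiate numerator and denominator separately.
  f(x) = x^2   ⇒   f'(x) = 2·x
  g(x) = e^(x) - 1   ⇒   g'(x) = e^(x)
  lim(x→0) f'(x)/g'(x) = lim(x→0) (2·x)/(e^(x))
  = 0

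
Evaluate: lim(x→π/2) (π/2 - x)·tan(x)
This is a 0·∞ indeterminate form.

Rewrite 0·∞ as a quotient (0/0 or ∞/∞ form), then apply L'Hôpital's rule:
  lim(x→π/2) (π/2 - x)·tan(x) = 1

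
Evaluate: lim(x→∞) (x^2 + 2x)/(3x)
This is an ∞/∞ indeterminate form.

Apply L'Hôpital's rule: differentiate numerator and denominator separately.
  f(x) = x^2 + 2·x   ⇒   f'(x) = 2·x + 2
  g(x) = 3·x   ⇒   g'(x) = 3
  lim(x→∞) f'(x)/g'(x) = lim(x→∞) (2·x + 2)/(3)
  = ∞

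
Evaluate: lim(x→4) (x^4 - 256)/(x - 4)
This is a standard limit.

Factor or rationalize the expression:
  lim(x→4) (x^4 - 256)/(x - 4) = 256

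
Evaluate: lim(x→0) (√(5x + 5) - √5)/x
This is a standard limit.

Factor or rationalize the expression:
  lim(x→0) (√(5x + 5) - √5)/x = sqrt(5)/2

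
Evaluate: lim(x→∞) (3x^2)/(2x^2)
This is an ∞/∞ indeterminate form.

Apply L'Hôpital's rule: differentiate numerator and denominator separately.
  f(x) = 3·x^2   ⇒   f'(x) = 6·x
  g(x) = 2·x^2   ⇒   g'(x) = 4·x
  lim(x→∞) f'(x)/g'(x) = lim(x→∞) (6·x)/(4·x)
  = 3/2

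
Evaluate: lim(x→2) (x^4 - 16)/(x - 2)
This is a standard limit.

Factor or rationalize the expression:
  lim(x→2) (x^4 - 16)/(x - 2) = 32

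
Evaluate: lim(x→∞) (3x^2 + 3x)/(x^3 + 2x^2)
This is an ∞/∞ indeterminate form.

Apply L'Hôpital's rule: differentiate numerator and denominator separately.
  f(x) = 3·x^2 + 3·x   ⇒   f'(x) = 6·x + 3
  g(x) = x^3 + 2·x^2   ⇒   g'(x) = 3·x^2 + 4·x
  lim(x→∞) f'(x)/g'(x) = lim(x→∞) (6·x + 3)/(3·x^2 + 4·x)
  = 0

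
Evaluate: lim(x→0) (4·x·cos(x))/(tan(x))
This is a 0/0 indeterminate form.

Apply L'Hôpital's rule: differentiate numerator and denominator separately.
  f(x) = 4·x·cos(x)   ⇒   f'(x) = -4·x·sin(x) + 4·cos(x)
  g(x) = tan(x)   ⇒   g'(x) = tan(x)^2 + 1
  lim(x→0) f'(x)/g'(x) = lim(x→0) (-4·x·sin(x) + 4·cos(x))/(tan(x)^2 + 1)
  = 4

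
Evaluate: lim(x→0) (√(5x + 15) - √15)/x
This is a standard limit.

Factor or rationalize the expression:
  lim(x→0) (√(5x + 15) - √15)/x = sqrt(15)/6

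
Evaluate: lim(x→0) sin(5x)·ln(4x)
This is a 0·∞ indeterminate form.

Rewrite 0·∞ as a quotient (0/0 or ∞/∞ form), then apply L'Hôpital's rule:
  lim(x→0) sin(5x)·ln(4x) = 0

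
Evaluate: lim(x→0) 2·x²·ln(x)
This is a 0·∞ indeterminate form.

Rewrite 0·∞ as a quotient (0/0 or ∞/∞ form), then apply L'Hôpital's rule:
  lim(x→0) 2·x²·ln(x) = 0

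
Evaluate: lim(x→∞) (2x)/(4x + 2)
This is an ∞/∞ indeterminate form.

Apply L'Hôpital's rule: differentiate numerator and denominator separately.
  f(x) = 2·x   ⇒   f'(x) = 2
  g(x) = 4·x + 2   ⇒   g'(x) = 4
  lim(x→∞) f'(x)/g'(x) = lim(x→∞) (2)/(4)
  = 1/2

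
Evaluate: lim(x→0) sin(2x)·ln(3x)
This is a 0·∞ indeterminate form.

Rewrite 0·∞ as a quotient (0/0 or ∞/∞ form), then apply L'Hôpital's rule:
  lim(x→0) sin(2x)·ln(3x) = 0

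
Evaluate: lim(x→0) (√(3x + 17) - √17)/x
This is a standard limit.

Factor or rationalize the expression:
  lim(x→0) (√(3x + 17) - √17)/x = 3·sqrt(17)/34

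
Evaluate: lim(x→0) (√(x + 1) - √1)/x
This is a standard limit.

Factor or rationalize the expression:
  lim(x→0) (√(x + 1) - √1)/x = 1/2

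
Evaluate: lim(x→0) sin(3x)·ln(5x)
This is a 0·∞ indeterminate form.

Rewrite 0·∞ as a quotient (0/0 or ∞/∞ form), then apply L'Hôpital's rule:
  lim(x→0) sin(3x)·ln(5x) = 0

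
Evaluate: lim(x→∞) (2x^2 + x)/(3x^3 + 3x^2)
This is an ∞/∞ indeterminate form.

Apply L'Hôpital's rule: differentiate numerator and denominator separately.
  f(x) = 2·x^2 + x   ⇒   f'(x) = 4·x + 1
  g(x) = 3·x^3 + 3·x^2   ⇒   g'(x) = 9·x^2 + 6·x
  lim(x→∞) f'(x)/g'(x) = lim(x→∞) (4·x + 1)/(9·x^2 + 6·x)
  = 0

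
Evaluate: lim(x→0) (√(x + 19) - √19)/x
This is a standard limit.

Factor or rationalize the expression:
  lim(x→0) (√(x + 19) - √19)/x = sqrt(19)/38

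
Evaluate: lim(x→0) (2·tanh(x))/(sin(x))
This is a 0/0 indeterminate form.

Apply L'Hôpital's rule: differentiate numerator and denominator separately.
  f(x) = 2·tanh(x)   ⇒   f'(x) = 2 - 2·tanh(x)^2
  g(x) = sin(x)   ⇒   g'(x) = cos(x)
  lim(x→0) f'(x)/g'(x) = lim(x→0) (2 - 2·tanh(x)^2)/(cos(x))
  = 2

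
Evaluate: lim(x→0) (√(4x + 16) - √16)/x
This is a standard limit.

Factor or rationalize the expression:
  lim(x→0) (√(4x + 16) - √16)/x = 1/2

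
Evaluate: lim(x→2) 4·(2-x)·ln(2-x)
This is a 0·∞ indeterminate form.

Rewrite 0·∞ as a quotient (0/0 or ∞/∞ form), then apply L'Hôpital's rule:
  lim(x→2) 4·(2-x)·ln(2-x) = 0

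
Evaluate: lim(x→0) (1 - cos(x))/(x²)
This is a 0/0 indeterminate form.

Apply L'Hôpital's rule: differentiate numerator and denominator separately.
  f(x) = 1 - cos(x)   ⇒   f'(x) = sin(x)
  g(x) = x^2   ⇒   g'(x) = 2·x
  lim(x→0) f'(x)/g'(x) = lim(x→0) (sin(x))/(2·x)
  = 1/2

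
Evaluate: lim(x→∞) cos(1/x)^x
This is an exponential indeterminate form.

For exponential indeterminate forms, take the natural log:
  Let L = lim(x→∞) cos(1/x)^x
  Then ln(L) = lim(x→∞) [exponent × ln(base)]
  Evaluate using L'Hôpital or standard limits, then exponentiate.
  L = 1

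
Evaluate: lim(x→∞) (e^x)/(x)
This is an ∞/∞ indeterminate form.

Apply L'Hôpital's rule: differentiate numerator and denominator separately.
  f(x) = e^(x)   ⇒   f'(x) = e^(x)
  g(x) = x   ⇒   g'(x) = 1
  lim(x→∞) f'(x)/g'(x) = lim(x→∞) (e^(x))/(1)
  = ∞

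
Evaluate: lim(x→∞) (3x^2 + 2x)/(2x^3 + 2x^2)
This is an ∞/∞ indeterminate form.

Apply L'Hôpital's rule: differentiate numerator and denominator separately.
  f(x) = 3·x^2 + 2·x   ⇒   f'(x) = 6·x + 2
  g(x) = 2·x^3 + 2·x^2   ⇒   g'(x) = 6·x^2 + 4·x
  lim(x→∞) f'(x)/g'(x) = lim(x→∞) (6·x + 2)/(6·x^2 + 4·x)
  = 0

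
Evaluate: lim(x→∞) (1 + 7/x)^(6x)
This is an exponential indeterminate form.

For exponential indeterminate forms, take the natural log:
  Let L = lim(x→∞) (1 + 7/x)^(6x)
  Then ln(L) = lim(x→∞) [exponent × ln(base)]
  Evaluate using L'Hôpital or standard limits, then exponentiate.
  L = e^(42)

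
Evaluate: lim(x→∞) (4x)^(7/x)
This is an exponential indeterminate form.

For exponential indeterminate forms, take the natural log:
  Let L = lim(x→∞) (4x)^(7/x)
  Then ln(L) = lim(x→∞) [exponent × ln(base)]
  Evaluate using L'Hôpital or standard limits, then exponentiate.
  L = 1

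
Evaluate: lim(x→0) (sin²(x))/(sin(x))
This is a 0/0 indeterminate form.

Apply L'Hôpital's rule: differentiate numerator and denominator separately.
  f(x) = sin(x)^2   ⇒   f'(x) = 2·sin(x)·cos(x)
  g(x) = sin(x)   ⇒   g'(x) = cos(x)
  lim(x→0) f'(x)/g'(x) = lim(x→0) (2·sin(x)·cos(x))/(cos(x))
  = 0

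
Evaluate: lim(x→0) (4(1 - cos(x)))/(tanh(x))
This is a 0/0 indeterminate form.

Apply L'Hôpital's rule: differentiate numerator and denominator separately.
  f(x) = 4 - 4·cos(x)   ⇒   f'(x) = 4·sin(x)
  g(x) = tanh(x)   ⇒   g'(x) = 1 - tanh(x)^2
  lim(x→0) f'(x)/g'(x) = lim(x→0) (4·sin(x))/(1 - tanh(x)^2)
  = 0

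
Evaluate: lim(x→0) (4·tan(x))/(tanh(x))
This is a 0/0 indeterminate form.

Apply L'Hôpital's rule: differentiate numerator and denominator separately.
  f(x) = 4·tan(x)   ⇒   f'(x) = 4·tan(x)^2 + 4
  g(x) = tanh(x)   ⇒   g'(x) = 1 - tanh(x)^2
  lim(x→0) f'(x)/g'(x) = lim(x→0) (4·tan(x)^2 + 4)/(1 - tanh(x)^2)
  = 4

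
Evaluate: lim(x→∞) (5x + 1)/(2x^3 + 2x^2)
This is an ∞/∞ indeterminate form.

Apply L'Hôpital's rule: differentiate numerator and denominator separately.
  f(x) = 5·x + 1   ⇒   f'(x) = 5
  g(x) = 2·x^3 + 2·x^2   ⇒   g'(x) = 6·x^2 + 4·x
  lim(x→∞) f'(x)/g'(x) = lim(x→∞) (5)/(6·x^2 + 4·x)
  = 0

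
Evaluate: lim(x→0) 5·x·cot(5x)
This is a 0·∞ indeterminate form.

Rewrite 0·∞ as a quotient (0/0 or ∞/∞ form), then apply L'Hôpital's rule:
  lim(x→0) 5·x·cot(5x) = 1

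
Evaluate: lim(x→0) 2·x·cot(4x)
This is a 0·∞ indeterminate form.

Rewrite 0·∞ as a quotient (0/0 or ∞/∞ form), then apply L'Hôpital's rule:
  lim(x→0) 2·x·cot(4x) = 1/2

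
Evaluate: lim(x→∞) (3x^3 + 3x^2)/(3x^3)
This is an ∞/∞ indeterminate form.

Apply L'Hôpital's rule: differentiate numerator and denominator separately.
  f(x) = 3·x^3 + 3·x^2   ⇒   f'(x) = 9·x^2 + 6·x
  g(x) = 3·x^3   ⇒   g'(x) = 9·x^2
  lim(x→∞) f'(x)/g'(x) = lim(x→∞) (9·x^2 + 6·x)/(9·x^2)
  = 1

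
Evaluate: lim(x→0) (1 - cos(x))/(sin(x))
This is a 0/0 indeterminate form.

Apply L'Hôpital's rule: differentiate numerator and denominator separately.
  f(x) = 1 - cos(x)   ⇒   f'(x) = sin(x)
  g(x) = sin(x)   ⇒   g'(x) = cos(x)
  lim(x→0) f'(x)/g'(x) = lim(x→0) (sin(x))/(cos(x))
  = 0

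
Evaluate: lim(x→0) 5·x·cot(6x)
This is a 0·∞ indeterminate form.

Rewrite 0·∞ as a quotient (0/0 or ∞/∞ form), then apply L'Hôpital's rule:
  lim(x→0) 5·x·cot(6x) = 5/6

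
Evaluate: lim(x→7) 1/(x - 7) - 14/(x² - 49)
This is an ∞-∞ indeterminate form.

Combine fractions or rationalize to convert ∞-∞ to 0/0 form:
  lim(x→7) 1/(x - 7) - 14/(x² - 49) = 1/14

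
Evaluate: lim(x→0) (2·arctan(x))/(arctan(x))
This is a 0/0 indeterminate form.

Apply L'Hôpital's rule: differentiate numerator and denominator separately.
  f(x) = 2·atan(x)   ⇒   f'(x) = 2/(x^2 + 1)
  g(x) = atan(x)   ⇒   g'(x) = 1/(x^2 + 1)
  lim(x→0) f'(x)/g'(x) = lim(x→0) (2/(x^2 + 1))/(1/(x^2 + 1))
  = 2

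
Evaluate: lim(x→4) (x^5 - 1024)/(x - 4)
This is a standard limit.

Factor or rationalize the expression:
  lim(x→4) (x^5 - 1024)/(x - 4) = 1280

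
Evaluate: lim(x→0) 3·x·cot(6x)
This is a 0·∞ indeterminate form.

Rewrite 0·∞ as a quotient (0/0 or ∞/∞ form), then apply L'Hôpital's rule:
  lim(x→0) 3·x·cot(6x) = 1/2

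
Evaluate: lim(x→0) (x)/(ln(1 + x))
This is a 0/0 indeterminate form.

Apply L'Hôpital's rule: differentiate numerator and denominator separately.
  f(x) = x   ⇒   f'(x) = 1
  g(x) = ln(x + 1)   ⇒   g'(x) = 1/(x + 1)
  lim(x→0) f'(x)/g'(x) = lim(x→0) (1)/(1/(x + 1))
  = 1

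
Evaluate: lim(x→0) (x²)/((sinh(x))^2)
This is a 0/0 indeterminate form.

Apply L'Hôpital's rule: differentiate numerator and denominator separately.
  f(x) = x^2   ⇒   f'(x) = 2·x
  g(x) = sinh(x)^2   ⇒   g'(x) = 2·sinh(x)·cosh(x)
  lim(x→0) f'(x)/g'(x) = lim(x→0) (2·x)/(2·sinh(x)·cosh(x))
  = 1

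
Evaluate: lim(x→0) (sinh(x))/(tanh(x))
This is a 0/0 indeterminate form.

Apply L'Hôpital's rule: differentiate numerator and denominator separately.
  f(x) = sinh(x)   ⇒   f'(x) = cosh(x)
  g(x) = tanh(x)   ⇒   g'(x) = 1 - tanh(x)^2
  lim(x→0) f'(x)/g'(x) = lim(x→0) (cosh(x))/(1 - tanh(x)^2)
  = 1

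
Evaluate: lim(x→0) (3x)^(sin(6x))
This is an exponential indeterminate form.

For exponential indeterminate forms, take the natural log:
  Let L = lim(x→0) (3x)^(sin(6x))
  Then ln(L) = lim(x→0) [exponent × ln(base)]
  Evaluate using L'Hôpital or standard limits, then exponentiate.
  L = 1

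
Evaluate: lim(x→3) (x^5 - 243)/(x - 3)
This is a standard limit.

Factor or rationalize the expression:
  lim(x→3) (x^5 - 243)/(x - 3) = 405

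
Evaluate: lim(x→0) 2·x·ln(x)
This is a 0·∞ indeterminate form.

Rewrite 0·∞ as a quotient (0/0 or ∞/∞ form), then apply L'Hôpital's rule:
  lim(x→0) 2·x·ln(x) = 0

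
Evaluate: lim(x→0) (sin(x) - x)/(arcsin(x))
This is a 0/0 indeterminate form.

Apply L'Hôpital's rule: differentiate numerator and denominator separately.
  f(x) = -x + sin(x)   ⇒   f'(x) = cos(x) - 1
  g(x) = asin(x)   ⇒   g'(x) = 1/sqrt(1 - x^2)
  lim(x→0) f'(x)/g'(x) = lim(x→0) (cos(x) - 1)/(1/sqrt(1 - x^2))
  = 0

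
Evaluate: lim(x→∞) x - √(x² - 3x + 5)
This is an ∞-∞ indeterminate form.

Combine fractions or rationalize to convert ∞-∞ to 0/0 form:
  lim(x→∞) x - √(x² - 3x + 5) = 3/2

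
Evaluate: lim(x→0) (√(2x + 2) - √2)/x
This is a standard limit.

Factor or rationalize the expression:
  lim(x→0) (√(2x + 2) - √2)/x = sqrt(2)/2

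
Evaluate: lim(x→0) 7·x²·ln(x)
This is a 0·∞ indeterminate form.

Rewrite 0·∞ as a quotient (0/0 or ∞/∞ form), then apply L'Hôpital's rule:
  lim(x→0) 7·x²·ln(x) = 0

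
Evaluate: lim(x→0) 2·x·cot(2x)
This is a 0·∞ indeterminate form.

Rewrite 0·∞ as a quotient (0/0 or ∞/∞ form), then apply L'Hôpital's rule:
  lim(x→0) 2·x·cot(2x) = 1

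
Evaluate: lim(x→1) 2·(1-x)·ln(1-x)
This is a 0·∞ indeterminate form.

Rewrite 0·∞ as a quotient (0/0 or ∞/∞ form), then apply L'Hôpital's rule:
  lim(x→1) 2·(1-x)·ln(1-x) = 0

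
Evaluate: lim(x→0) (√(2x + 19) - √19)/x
This is a standard limit.

Factor or rationalize the expression:
  lim(x→0) (√(2x + 19) - √19)/x = sqrt(19)/19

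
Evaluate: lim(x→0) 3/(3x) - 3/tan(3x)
This is an ∞-∞ indeterminate form.

Combine fractions or rationalize to convert ∞-∞ to 0/0 form:
  lim(x→0) 3/(3x) - 3/tan(3x) = 0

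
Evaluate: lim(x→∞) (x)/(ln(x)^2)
This is an ∞/∞ indeterminate form.

Apply L'Hôpital's rule: differentiate numerator and denominator separately.
  f(x) = x   ⇒   f'(x) = 1
  g(x) = ln(x)^2   ⇒   g'(x) = 2·ln(x)/x
  lim(x→∞) f'(x)/g'(x) = lim(x→∞) (1)/(2·ln(x)/x)
  = ∞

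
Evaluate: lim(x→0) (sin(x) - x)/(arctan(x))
This is a 0/0 indeterminate form.

Apply L'Hôpital's rule: differentiate numerator and denominator separately.
  f(x) = -x + sin(x)   ⇒   f'(x) = cos(x) - 1
  g(x) = atan(x)   ⇒   g'(x) = 1/(x^2 + 1)
  lim(x→0) f'(x)/g'(x) = lim(x→0) (cos(x) - 1)/(1/(x^2 + 1))
  = 0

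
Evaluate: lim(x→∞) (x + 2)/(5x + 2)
This is an ∞/∞ indeterminate form.

Apply L'Hôpital's rule: differentiate numerator and denominator separately.
  f(x) = x + 2   ⇒   f'(x) = 1
  g(x) = 5·x + 2   ⇒   g'(x) = 5
  lim(x→∞) f'(x)/g'(x) = lim(x→∞) (1)/(5)
  = 1/5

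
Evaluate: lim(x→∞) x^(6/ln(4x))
This is an exponential indeterminate form.

For exponential indeterminate forms, take the natural log:
  Let L = lim(x→∞) x^(6/ln(4x))
  Then ln(L) = lim(x→∞) [exponent × ln(base)]
  Evaluate using L'Hôpital or standard limits, then exponentiate.
  L = e^(6)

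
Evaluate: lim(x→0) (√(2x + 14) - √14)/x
This is a standard limit.

Factor or rationalize the expression:
  lim(x→0) (√(2x + 14) - √14)/x = sqrt(14)/14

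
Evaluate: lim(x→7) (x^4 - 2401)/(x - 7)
This is a standard limit.

Factor or rationalize the expression:
  lim(x→7) (x^4 - 2401)/(x - 7) = 1372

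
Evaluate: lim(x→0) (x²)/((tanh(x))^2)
This is a 0/0 indeterminate form.

Apply L'Hôpital's rule: differentiate numerator and denominator separately.
  f(x) = x^2   ⇒   f'(x) = 2·x
  g(x) = tanh(x)^2   ⇒   g'(x) = (2 - 2·tanh(x)^2)·tanh(x)
  lim(x→0) f'(x)/g'(x) = lim(x→0) (2·x)/((2 - 2·tanh(x)^2)·tanh(x))
  = 1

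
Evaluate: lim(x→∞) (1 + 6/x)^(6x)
This is an exponential indeterminate form.

For exponential indeterminate forms, take the natural log:
  Let L = lim(x→∞) (1 + 6/x)^(6x)
  Then ln(L) = lim(x→∞) [exponent × ln(base)]
  Evaluate using L'Hôpital or standard limits, then exponentiate.
  L = e^(36)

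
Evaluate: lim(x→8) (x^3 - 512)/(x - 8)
This is a standard limit.

Factor or rationalize the expression:
  lim(x→8) (x^3 - 512)/(x - 8) = 192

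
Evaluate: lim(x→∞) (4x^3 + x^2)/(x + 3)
This is an ∞/∞ indeterminate form.

Apply L'Hôpital's rule: differentiate numerator and denominator separately.
  f(x) = 4·x^3 + x^2   ⇒   f'(x) = 12·x^2 + 2·x
  g(x) = x + 3   ⇒   g'(x) = 1
  lim(x→∞) f'(x)/g'(x) = lim(x→∞) (12·x^2 + 2·x)/(1)
  = ∞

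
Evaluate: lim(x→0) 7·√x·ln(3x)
This is a 0·∞ indeterminate form.

Rewrite 0·∞ as a quotient (0/0 or ∞/∞ form), then apply L'Hôpital's rule:
  lim(x→0) 7·√x·ln(3x) = 0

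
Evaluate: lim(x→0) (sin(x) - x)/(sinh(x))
This is a 0/0 indeterminate form.

Apply L'Hôpital's rule: differentiate numerator and denominator separately.
  f(x) = -x + sin(x)   ⇒   f'(x) = cos(x) - 1
  g(x) = sinh(x)   ⇒   g'(x) = cosh(x)
  lim(x→0) f'(x)/g'(x) = lim(x→0) (cos(x) - 1)/(cosh(x))
  = 0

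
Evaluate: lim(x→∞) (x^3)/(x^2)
This is an ∞/∞ indeterminate form.

Apply L'Hôpital's rule: differentiate numerator and denominator separately.
  f(x) = x^3   ⇒   f'(x) = 3·x^2
  g(x) = x^2   ⇒   g'(x) = 2·x
  lim(x→∞) f'(x)/g'(x) = lim(x→∞) (3·x^2)/(2·x)
  = ∞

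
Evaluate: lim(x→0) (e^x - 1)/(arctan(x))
This is a 0/0 indeterminate form.

Apply L'Hôpital's rule: differentiate numerator and denominator separately.
  f(x) = e^(x) - 1   ⇒   f'(x) = e^(x)
  g(x) = atan(x)   ⇒   g'(x) = 1/(x^2 + 1)
  lim(x→0) f'(x)/g'(x) = lim(x→0) (e^(x))/(1/(x^2 + 1))
  = 1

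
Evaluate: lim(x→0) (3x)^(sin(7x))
This is an exponential indeterminate form.

For exponential indeterminate forms, take the natural log:
  Let L = lim(x→0) (3x)^(sin(7x))
  Then ln(L) = lim(x→0) [exponent × ln(base)]
  Evaluate using L'Hôpital or standard limits, then exponentiate.
  L = 1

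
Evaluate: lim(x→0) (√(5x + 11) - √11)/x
This is a standard limit.

Factor or rationalize the expression:
  lim(x→0) (√(5x + 11) - √11)/x = 5·sqrt(11)/22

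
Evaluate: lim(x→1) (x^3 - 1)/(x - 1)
This is a standard limit.

Factor or rationalize the expression:
  lim(x→1) (x^3 - 1)/(x - 1) = 3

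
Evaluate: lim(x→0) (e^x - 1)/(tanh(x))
This is a 0/0 indeterminate form.

Apply L'Hôpital's rule: differentiate numerator and denominator separately.
  f(x) = e^(x) - 1   ⇒   f'(x) = e^(x)
  g(x) = tanh(x)   ⇒   g'(x) = 1 - tanh(x)^2
  lim(x→0) f'(x)/g'(x) = lim(x→0) (e^(x))/(1 - tanh(x)^2)
  = 1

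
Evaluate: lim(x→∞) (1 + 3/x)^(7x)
This is an exponential indeterminate form.

For exponential indeterminate forms, take the natural log:
  Let L = lim(x→∞) (1 + 3/x)^(7x)
  Then ln(L) = lim(x→∞) [exponent × ln(base)]
  Evaluate using L'Hôpital or standard limits, then exponentiate.
  L = e^(21)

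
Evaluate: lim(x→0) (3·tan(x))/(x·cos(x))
This is a 0/0 indeterminate form.

Apply L'Hôpital's rule: differentiate numerator and denominator separately.
  f(x) = 3·tan(x)   ⇒   f'(x) = 3·tan(x)^2 + 3
  g(x) = x·cos(x)   ⇒   g'(x) = -x·sin(x) + cos(x)
  lim(x→0) f'(x)/g'(x) = lim(x→0) (3·tan(x)^2 + 3)/(-x·sin(x) + cos(x))
  = 3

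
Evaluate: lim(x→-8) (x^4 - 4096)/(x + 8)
This is a standard limit.

Factor or rationalize the expression:
  lim(x→-8) (x^4 - 4096)/(x + 8) = -2048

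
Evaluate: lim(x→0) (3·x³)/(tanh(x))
This is a 0/0 indeterminate form.

Apply L'Hôpital's rule: differentiate numerator and denominator separately.
  f(x) = 3·x^3   ⇒   f'(x) = 9·x^2
  g(x) = tanh(x)   ⇒   g'(x) = 1 - tanh(x)^2
  lim(x→0) f'(x)/g'(x) = lim(x→0) (9·x^2)/(1 - tanh(x)^2)
  = 0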